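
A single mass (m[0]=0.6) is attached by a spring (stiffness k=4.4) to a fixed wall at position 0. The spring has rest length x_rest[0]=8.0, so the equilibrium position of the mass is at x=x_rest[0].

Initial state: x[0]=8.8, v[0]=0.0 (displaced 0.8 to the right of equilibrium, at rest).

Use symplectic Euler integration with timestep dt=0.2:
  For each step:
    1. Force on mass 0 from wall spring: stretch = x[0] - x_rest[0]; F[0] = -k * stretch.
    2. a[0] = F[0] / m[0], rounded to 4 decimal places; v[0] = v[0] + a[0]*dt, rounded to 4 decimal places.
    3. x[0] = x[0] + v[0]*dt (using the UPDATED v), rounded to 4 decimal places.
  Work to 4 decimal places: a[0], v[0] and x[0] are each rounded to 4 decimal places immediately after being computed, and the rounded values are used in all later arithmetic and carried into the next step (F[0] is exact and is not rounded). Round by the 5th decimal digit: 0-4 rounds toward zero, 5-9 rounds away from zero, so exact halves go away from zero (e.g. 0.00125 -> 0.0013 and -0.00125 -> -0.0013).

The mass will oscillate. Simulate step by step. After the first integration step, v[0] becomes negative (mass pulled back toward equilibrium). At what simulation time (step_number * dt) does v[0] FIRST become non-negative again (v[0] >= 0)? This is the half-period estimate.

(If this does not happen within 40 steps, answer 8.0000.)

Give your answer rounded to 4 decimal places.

Step 0: x=[8.8000] v=[0.0000]
Step 1: x=[8.5653] v=[-1.1733]
Step 2: x=[8.1648] v=[-2.0024]
Step 3: x=[7.7160] v=[-2.2441]
Step 4: x=[7.3505] v=[-1.8276]
Step 5: x=[7.1755] v=[-0.8750]
Step 6: x=[7.2424] v=[0.3343]
First v>=0 after going negative at step 6, time=1.2000

Answer: 1.2000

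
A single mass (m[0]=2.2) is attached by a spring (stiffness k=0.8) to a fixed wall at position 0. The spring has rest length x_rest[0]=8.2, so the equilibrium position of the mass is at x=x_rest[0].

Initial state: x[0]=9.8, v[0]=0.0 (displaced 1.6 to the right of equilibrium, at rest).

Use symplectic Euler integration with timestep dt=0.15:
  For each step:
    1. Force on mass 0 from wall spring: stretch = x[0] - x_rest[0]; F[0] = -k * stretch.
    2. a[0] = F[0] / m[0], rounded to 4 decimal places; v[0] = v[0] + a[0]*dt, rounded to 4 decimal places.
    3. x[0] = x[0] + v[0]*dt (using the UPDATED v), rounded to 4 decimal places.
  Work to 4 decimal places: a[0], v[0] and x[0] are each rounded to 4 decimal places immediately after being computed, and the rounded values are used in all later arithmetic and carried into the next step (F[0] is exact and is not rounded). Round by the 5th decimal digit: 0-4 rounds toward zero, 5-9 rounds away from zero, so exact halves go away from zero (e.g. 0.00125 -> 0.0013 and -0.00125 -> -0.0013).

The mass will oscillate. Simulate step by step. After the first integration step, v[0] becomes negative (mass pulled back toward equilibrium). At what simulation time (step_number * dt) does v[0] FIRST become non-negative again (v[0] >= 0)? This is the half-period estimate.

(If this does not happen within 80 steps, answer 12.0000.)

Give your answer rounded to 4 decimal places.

Answer: 5.2500

Derivation:
Step 0: x=[9.8000] v=[0.0000]
Step 1: x=[9.7869] v=[-0.0873]
Step 2: x=[9.7608] v=[-0.1739]
Step 3: x=[9.7220] v=[-0.2590]
Step 4: x=[9.6707] v=[-0.3420]
Step 5: x=[9.6074] v=[-0.4222]
Step 6: x=[9.5326] v=[-0.4990]
Step 7: x=[9.4468] v=[-0.5717]
Step 8: x=[9.3508] v=[-0.6397]
Step 9: x=[9.2454] v=[-0.7025]
Step 10: x=[9.1315] v=[-0.7595]
Step 11: x=[9.0100] v=[-0.8103]
Step 12: x=[8.8818] v=[-0.8545]
Step 13: x=[8.7480] v=[-0.8917]
Step 14: x=[8.6098] v=[-0.9216]
Step 15: x=[8.4682] v=[-0.9440]
Step 16: x=[8.3244] v=[-0.9586]
Step 17: x=[8.1796] v=[-0.9654]
Step 18: x=[8.0350] v=[-0.9643]
Step 19: x=[7.8917] v=[-0.9553]
Step 20: x=[7.7509] v=[-0.9385]
Step 21: x=[7.6138] v=[-0.9140]
Step 22: x=[7.4815] v=[-0.8820]
Step 23: x=[7.3551] v=[-0.8428]
Step 24: x=[7.2356] v=[-0.7967]
Step 25: x=[7.1240] v=[-0.7441]
Step 26: x=[7.0212] v=[-0.6854]
Step 27: x=[6.9280] v=[-0.6211]
Step 28: x=[6.8452] v=[-0.5517]
Step 29: x=[6.7735] v=[-0.4778]
Step 30: x=[6.7135] v=[-0.4000]
Step 31: x=[6.6657] v=[-0.3189]
Step 32: x=[6.6304] v=[-0.2352]
Step 33: x=[6.6080] v=[-0.1496]
Step 34: x=[6.5986] v=[-0.0628]
Step 35: x=[6.6023] v=[0.0245]
First v>=0 after going negative at step 35, time=5.2500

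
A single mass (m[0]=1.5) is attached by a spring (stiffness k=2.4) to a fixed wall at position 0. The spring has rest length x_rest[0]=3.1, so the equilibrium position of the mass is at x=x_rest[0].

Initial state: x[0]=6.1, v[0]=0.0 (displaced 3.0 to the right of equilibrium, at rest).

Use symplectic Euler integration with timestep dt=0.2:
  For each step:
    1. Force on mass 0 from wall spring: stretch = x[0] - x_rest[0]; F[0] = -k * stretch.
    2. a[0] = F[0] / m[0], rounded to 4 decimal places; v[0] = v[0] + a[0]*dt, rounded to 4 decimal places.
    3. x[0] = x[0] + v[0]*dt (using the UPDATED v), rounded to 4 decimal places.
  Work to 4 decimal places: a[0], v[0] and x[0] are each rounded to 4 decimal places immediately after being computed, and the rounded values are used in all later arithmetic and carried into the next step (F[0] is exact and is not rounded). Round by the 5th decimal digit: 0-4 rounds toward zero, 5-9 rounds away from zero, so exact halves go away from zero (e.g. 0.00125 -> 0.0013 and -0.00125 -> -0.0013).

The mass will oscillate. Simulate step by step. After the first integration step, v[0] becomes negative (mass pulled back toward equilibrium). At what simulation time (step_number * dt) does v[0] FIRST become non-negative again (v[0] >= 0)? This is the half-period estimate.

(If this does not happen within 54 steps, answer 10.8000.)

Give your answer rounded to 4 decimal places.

Answer: 2.6000

Derivation:
Step 0: x=[6.1000] v=[0.0000]
Step 1: x=[5.9080] v=[-0.9600]
Step 2: x=[5.5363] v=[-1.8586]
Step 3: x=[5.0087] v=[-2.6382]
Step 4: x=[4.3589] v=[-3.2490]
Step 5: x=[3.6285] v=[-3.6518]
Step 6: x=[2.8643] v=[-3.8209]
Step 7: x=[2.1152] v=[-3.7455]
Step 8: x=[1.4291] v=[-3.4304]
Step 9: x=[0.8500] v=[-2.8957]
Step 10: x=[0.4149] v=[-2.1757]
Step 11: x=[0.1516] v=[-1.3165]
Step 12: x=[0.0770] v=[-0.3730]
Step 13: x=[0.1959] v=[0.5944]
First v>=0 after going negative at step 13, time=2.6000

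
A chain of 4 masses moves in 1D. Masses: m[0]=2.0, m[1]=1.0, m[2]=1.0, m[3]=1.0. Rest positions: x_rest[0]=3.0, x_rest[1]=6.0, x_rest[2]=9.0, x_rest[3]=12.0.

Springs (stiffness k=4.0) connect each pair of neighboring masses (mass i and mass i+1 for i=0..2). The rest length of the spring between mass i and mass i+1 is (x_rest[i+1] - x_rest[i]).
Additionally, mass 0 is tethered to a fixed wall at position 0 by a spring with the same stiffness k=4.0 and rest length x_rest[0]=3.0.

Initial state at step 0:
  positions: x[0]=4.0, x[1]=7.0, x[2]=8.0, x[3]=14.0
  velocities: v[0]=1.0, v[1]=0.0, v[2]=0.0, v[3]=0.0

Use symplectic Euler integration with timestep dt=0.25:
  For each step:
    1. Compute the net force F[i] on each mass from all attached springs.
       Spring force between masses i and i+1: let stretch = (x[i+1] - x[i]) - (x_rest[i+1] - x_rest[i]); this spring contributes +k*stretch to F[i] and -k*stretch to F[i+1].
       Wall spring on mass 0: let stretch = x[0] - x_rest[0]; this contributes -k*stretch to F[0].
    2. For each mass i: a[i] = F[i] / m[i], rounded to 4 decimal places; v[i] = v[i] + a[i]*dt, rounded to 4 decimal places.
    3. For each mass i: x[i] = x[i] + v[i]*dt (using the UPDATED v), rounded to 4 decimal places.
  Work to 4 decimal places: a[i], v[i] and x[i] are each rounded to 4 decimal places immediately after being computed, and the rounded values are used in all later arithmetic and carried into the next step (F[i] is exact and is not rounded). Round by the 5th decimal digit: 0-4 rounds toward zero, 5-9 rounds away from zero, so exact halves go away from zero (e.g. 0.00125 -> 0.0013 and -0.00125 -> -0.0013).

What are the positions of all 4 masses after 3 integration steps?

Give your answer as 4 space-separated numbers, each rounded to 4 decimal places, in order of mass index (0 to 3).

Step 0: x=[4.0000 7.0000 8.0000 14.0000] v=[1.0000 0.0000 0.0000 0.0000]
Step 1: x=[4.1250 6.5000 9.2500 13.2500] v=[0.5000 -2.0000 5.0000 -3.0000]
Step 2: x=[4.0313 6.0938 10.8125 12.2500] v=[-0.3750 -1.6250 6.2500 -4.0000]
Step 3: x=[3.6915 6.3516 11.5547 11.6406] v=[-1.3594 1.0312 2.9688 -2.4375]

Answer: 3.6915 6.3516 11.5547 11.6406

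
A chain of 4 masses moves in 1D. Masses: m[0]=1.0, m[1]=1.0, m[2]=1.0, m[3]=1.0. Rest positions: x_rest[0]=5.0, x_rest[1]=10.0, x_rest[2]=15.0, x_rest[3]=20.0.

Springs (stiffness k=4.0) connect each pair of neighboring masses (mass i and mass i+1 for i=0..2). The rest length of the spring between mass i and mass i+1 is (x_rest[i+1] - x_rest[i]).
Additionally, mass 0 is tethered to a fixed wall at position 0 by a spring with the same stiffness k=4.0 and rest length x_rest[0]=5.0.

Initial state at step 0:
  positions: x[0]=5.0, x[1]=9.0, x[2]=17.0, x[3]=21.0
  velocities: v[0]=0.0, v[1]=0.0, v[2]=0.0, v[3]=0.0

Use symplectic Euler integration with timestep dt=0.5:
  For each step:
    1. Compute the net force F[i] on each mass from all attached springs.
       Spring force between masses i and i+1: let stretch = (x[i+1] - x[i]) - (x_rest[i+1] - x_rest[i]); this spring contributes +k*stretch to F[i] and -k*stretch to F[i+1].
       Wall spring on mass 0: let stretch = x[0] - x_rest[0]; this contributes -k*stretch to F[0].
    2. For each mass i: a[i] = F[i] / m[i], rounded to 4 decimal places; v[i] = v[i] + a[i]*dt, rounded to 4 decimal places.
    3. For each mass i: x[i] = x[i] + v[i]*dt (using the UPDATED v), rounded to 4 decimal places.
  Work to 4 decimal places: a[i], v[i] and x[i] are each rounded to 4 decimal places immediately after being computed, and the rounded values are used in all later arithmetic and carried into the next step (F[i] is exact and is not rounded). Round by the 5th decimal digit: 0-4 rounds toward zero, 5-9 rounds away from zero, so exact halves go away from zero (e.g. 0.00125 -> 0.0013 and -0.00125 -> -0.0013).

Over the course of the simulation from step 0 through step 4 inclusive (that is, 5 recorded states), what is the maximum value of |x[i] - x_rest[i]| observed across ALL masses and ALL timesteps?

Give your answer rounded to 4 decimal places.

Step 0: x=[5.0000 9.0000 17.0000 21.0000] v=[0.0000 0.0000 0.0000 0.0000]
Step 1: x=[4.0000 13.0000 13.0000 22.0000] v=[-2.0000 8.0000 -8.0000 2.0000]
Step 2: x=[8.0000 8.0000 18.0000 19.0000] v=[8.0000 -10.0000 10.0000 -6.0000]
Step 3: x=[4.0000 13.0000 14.0000 20.0000] v=[-8.0000 10.0000 -8.0000 2.0000]
Step 4: x=[5.0000 10.0000 15.0000 20.0000] v=[2.0000 -6.0000 2.0000 0.0000]
Max displacement = 3.0000

Answer: 3.0000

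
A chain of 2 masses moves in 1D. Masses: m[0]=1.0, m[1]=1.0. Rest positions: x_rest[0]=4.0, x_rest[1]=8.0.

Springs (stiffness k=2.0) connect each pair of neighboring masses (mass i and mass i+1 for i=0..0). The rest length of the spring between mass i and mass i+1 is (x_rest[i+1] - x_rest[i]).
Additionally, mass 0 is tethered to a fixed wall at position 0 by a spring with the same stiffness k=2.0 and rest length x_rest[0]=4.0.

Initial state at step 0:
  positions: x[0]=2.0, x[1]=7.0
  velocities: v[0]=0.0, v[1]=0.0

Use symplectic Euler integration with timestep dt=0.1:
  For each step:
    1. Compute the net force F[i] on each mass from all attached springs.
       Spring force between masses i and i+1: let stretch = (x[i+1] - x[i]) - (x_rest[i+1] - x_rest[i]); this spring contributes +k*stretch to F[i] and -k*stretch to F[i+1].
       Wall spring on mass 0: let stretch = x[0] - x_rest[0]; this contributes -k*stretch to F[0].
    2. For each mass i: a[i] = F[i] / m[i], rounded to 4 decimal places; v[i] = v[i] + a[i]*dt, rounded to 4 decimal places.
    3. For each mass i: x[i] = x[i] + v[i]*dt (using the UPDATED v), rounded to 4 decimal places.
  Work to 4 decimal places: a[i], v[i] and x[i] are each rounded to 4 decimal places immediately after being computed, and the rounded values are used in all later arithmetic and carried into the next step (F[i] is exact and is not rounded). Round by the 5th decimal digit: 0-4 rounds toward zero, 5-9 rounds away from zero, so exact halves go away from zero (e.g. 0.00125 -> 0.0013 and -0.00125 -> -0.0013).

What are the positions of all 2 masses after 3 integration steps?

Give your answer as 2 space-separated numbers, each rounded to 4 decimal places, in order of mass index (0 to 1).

Answer: 2.3461 6.8879

Derivation:
Step 0: x=[2.0000 7.0000] v=[0.0000 0.0000]
Step 1: x=[2.0600 6.9800] v=[0.6000 -0.2000]
Step 2: x=[2.1772 6.9416] v=[1.1720 -0.3840]
Step 3: x=[2.3461 6.8879] v=[1.6894 -0.5369]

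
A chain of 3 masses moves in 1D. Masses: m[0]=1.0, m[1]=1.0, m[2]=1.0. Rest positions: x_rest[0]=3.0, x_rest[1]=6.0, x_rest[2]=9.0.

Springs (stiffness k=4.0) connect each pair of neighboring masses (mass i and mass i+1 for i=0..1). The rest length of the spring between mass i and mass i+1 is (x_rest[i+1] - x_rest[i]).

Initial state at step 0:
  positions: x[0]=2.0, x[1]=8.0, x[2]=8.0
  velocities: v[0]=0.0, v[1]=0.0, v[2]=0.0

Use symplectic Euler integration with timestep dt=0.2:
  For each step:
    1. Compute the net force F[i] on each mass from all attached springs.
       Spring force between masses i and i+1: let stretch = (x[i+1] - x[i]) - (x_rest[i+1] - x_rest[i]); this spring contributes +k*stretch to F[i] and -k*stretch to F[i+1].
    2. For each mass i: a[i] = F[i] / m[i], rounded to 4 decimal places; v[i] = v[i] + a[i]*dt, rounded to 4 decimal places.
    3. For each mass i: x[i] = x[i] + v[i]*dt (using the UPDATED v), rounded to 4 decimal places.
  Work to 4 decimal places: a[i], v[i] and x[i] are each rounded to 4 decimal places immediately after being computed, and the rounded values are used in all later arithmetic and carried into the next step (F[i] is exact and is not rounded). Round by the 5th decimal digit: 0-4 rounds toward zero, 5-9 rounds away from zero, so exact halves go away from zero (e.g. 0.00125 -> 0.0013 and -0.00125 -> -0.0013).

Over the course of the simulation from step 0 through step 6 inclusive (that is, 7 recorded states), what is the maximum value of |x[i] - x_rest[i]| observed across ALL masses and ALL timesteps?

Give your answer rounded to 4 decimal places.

Answer: 2.1301

Derivation:
Step 0: x=[2.0000 8.0000 8.0000] v=[0.0000 0.0000 0.0000]
Step 1: x=[2.4800 7.0400 8.4800] v=[2.4000 -4.8000 2.4000]
Step 2: x=[3.2096 5.5808 9.2096] v=[3.6480 -7.2960 3.6480]
Step 3: x=[3.8386 4.3228 9.8386] v=[3.1450 -6.2899 3.1450]
Step 4: x=[4.0651 3.8699 10.0651] v=[1.1324 -2.2646 1.1324]
Step 5: x=[3.7803 4.4394 9.7803] v=[-1.4238 2.8477 -1.4238]
Step 6: x=[3.1210 5.7580 9.1210] v=[-3.2965 6.5931 -3.2965]
Max displacement = 2.1301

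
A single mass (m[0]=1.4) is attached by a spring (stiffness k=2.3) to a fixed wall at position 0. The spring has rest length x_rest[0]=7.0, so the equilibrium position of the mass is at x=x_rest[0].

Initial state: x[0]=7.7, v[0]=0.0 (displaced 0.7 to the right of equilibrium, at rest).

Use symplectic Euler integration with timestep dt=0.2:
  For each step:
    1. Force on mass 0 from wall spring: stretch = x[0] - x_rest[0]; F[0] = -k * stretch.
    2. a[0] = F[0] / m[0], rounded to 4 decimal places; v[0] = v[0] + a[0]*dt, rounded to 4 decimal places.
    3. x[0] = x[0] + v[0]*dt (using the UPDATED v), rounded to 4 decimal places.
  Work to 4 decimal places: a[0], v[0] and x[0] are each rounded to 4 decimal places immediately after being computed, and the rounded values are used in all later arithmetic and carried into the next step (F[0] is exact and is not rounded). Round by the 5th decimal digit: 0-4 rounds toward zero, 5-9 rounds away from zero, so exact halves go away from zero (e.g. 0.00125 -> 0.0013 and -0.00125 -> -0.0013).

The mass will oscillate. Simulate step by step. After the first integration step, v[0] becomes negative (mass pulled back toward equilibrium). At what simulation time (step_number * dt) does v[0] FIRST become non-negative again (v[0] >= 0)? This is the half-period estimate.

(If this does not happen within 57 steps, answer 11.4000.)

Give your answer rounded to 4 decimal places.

Step 0: x=[7.7000] v=[0.0000]
Step 1: x=[7.6540] v=[-0.2300]
Step 2: x=[7.5650] v=[-0.4449]
Step 3: x=[7.4389] v=[-0.6305]
Step 4: x=[7.2840] v=[-0.7747]
Step 5: x=[7.1104] v=[-0.8680]
Step 6: x=[6.9295] v=[-0.9043]
Step 7: x=[6.7533] v=[-0.8811]
Step 8: x=[6.5933] v=[-0.8000]
Step 9: x=[6.4600] v=[-0.6664]
Step 10: x=[6.3622] v=[-0.4890]
Step 11: x=[6.3063] v=[-0.2794]
Step 12: x=[6.2960] v=[-0.0515]
Step 13: x=[6.3320] v=[0.1798]
First v>=0 after going negative at step 13, time=2.6000

Answer: 2.6000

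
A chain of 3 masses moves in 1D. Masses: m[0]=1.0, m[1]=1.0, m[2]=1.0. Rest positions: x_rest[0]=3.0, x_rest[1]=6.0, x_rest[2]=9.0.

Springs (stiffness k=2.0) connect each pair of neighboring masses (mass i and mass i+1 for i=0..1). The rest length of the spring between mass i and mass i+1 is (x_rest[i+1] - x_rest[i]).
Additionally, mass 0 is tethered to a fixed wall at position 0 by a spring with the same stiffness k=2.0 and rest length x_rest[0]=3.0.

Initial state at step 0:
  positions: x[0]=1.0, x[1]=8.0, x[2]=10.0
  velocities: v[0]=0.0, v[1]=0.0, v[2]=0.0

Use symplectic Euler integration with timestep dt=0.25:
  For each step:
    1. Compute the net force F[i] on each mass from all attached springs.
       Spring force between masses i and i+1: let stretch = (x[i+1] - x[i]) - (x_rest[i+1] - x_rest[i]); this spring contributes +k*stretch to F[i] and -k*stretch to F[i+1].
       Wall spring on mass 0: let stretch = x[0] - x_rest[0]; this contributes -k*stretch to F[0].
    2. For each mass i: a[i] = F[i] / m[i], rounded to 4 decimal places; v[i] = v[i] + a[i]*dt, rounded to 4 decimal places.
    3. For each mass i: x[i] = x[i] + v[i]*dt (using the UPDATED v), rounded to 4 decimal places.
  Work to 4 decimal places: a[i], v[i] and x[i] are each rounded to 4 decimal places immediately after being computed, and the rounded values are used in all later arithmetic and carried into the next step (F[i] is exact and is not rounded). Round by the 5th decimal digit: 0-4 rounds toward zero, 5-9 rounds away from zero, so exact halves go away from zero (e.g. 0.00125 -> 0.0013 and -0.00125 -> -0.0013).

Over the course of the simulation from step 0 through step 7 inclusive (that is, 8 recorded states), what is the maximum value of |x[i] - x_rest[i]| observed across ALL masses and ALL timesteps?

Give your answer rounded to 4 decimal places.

Step 0: x=[1.0000 8.0000 10.0000] v=[0.0000 0.0000 0.0000]
Step 1: x=[1.7500 7.3750 10.1250] v=[3.0000 -2.5000 0.5000]
Step 2: x=[2.9844 6.3906 10.2813] v=[4.9375 -3.9375 0.6250]
Step 3: x=[4.2715 5.4668 10.3262] v=[5.1484 -3.6953 0.1797]
Step 4: x=[5.1741 5.0010 10.1387] v=[3.6103 -1.8633 -0.7500]
Step 5: x=[5.4083 5.1990 9.6840] v=[0.9367 0.7921 -1.8189]
Step 6: x=[4.9403 5.9838 9.0437] v=[-1.8721 3.1393 -2.5614]
Step 7: x=[3.9852 7.0207 8.3959] v=[-3.8205 4.1475 -2.5914]
Max displacement = 2.4083

Answer: 2.4083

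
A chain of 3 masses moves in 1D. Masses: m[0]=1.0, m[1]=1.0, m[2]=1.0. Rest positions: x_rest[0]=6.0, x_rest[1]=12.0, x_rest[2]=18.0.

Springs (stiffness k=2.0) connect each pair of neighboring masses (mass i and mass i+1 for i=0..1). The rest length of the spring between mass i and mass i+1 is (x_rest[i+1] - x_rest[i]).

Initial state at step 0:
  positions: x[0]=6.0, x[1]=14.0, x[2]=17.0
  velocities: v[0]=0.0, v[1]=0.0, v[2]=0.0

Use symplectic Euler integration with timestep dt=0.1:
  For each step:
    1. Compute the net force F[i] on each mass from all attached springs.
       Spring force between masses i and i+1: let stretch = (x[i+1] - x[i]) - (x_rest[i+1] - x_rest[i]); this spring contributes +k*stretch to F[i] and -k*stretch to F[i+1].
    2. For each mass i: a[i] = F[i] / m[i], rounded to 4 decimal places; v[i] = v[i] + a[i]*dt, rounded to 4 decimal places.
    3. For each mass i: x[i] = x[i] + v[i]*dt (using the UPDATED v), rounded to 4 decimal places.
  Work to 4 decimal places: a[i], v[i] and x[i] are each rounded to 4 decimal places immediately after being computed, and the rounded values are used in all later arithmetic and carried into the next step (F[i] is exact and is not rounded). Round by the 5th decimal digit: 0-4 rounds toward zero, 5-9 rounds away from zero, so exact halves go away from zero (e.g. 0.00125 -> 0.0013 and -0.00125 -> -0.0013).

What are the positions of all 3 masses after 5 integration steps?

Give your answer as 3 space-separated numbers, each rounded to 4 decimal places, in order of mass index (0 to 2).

Step 0: x=[6.0000 14.0000 17.0000] v=[0.0000 0.0000 0.0000]
Step 1: x=[6.0400 13.9000 17.0600] v=[0.4000 -1.0000 0.6000]
Step 2: x=[6.1172 13.7060 17.1768] v=[0.7720 -1.9400 1.1680]
Step 3: x=[6.2262 13.4296 17.3442] v=[1.0898 -2.7636 1.6738]
Step 4: x=[6.3593 13.0875 17.5533] v=[1.3305 -3.4214 2.0909]
Step 5: x=[6.5069 12.7001 17.7931] v=[1.4761 -3.8739 2.3977]

Answer: 6.5069 12.7001 17.7931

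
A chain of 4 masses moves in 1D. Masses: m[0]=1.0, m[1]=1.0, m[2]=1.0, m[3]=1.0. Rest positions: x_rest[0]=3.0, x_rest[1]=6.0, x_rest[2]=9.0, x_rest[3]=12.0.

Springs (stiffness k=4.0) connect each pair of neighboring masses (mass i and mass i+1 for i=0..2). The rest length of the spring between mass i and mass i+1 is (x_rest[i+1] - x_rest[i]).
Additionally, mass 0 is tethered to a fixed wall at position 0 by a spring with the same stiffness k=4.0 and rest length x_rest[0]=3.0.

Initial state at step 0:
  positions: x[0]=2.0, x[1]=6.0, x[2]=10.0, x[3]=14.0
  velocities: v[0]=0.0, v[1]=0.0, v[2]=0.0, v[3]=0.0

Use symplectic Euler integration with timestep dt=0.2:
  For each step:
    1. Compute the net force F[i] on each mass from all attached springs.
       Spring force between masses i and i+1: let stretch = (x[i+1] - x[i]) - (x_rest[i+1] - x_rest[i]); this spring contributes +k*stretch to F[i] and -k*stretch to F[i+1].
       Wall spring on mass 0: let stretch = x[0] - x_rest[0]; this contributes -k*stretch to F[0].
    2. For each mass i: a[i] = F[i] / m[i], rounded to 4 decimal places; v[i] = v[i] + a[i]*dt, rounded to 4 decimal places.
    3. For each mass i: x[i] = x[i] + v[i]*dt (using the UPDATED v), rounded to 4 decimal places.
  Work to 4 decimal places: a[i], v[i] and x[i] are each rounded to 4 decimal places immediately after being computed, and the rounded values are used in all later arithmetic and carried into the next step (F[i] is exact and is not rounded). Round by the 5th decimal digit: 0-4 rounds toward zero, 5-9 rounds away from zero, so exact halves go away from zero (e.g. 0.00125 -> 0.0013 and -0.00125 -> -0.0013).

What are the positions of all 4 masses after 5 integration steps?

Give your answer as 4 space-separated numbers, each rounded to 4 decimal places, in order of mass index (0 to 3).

Answer: 4.2014 6.9423 9.5622 12.3049

Derivation:
Step 0: x=[2.0000 6.0000 10.0000 14.0000] v=[0.0000 0.0000 0.0000 0.0000]
Step 1: x=[2.3200 6.0000 10.0000 13.8400] v=[1.6000 0.0000 0.0000 -0.8000]
Step 2: x=[2.8576 6.0512 9.9744 13.5456] v=[2.6880 0.2560 -0.1280 -1.4720]
Step 3: x=[3.4490 6.2191 9.8925 13.1598] v=[2.9568 0.8397 -0.4096 -1.9290]
Step 4: x=[3.9317 6.5316 9.7456 12.7312] v=[2.4137 1.5623 -0.7345 -2.1428]
Step 5: x=[4.2014 6.9423 9.5622 12.3049] v=[1.3483 2.0536 -0.9172 -2.1313]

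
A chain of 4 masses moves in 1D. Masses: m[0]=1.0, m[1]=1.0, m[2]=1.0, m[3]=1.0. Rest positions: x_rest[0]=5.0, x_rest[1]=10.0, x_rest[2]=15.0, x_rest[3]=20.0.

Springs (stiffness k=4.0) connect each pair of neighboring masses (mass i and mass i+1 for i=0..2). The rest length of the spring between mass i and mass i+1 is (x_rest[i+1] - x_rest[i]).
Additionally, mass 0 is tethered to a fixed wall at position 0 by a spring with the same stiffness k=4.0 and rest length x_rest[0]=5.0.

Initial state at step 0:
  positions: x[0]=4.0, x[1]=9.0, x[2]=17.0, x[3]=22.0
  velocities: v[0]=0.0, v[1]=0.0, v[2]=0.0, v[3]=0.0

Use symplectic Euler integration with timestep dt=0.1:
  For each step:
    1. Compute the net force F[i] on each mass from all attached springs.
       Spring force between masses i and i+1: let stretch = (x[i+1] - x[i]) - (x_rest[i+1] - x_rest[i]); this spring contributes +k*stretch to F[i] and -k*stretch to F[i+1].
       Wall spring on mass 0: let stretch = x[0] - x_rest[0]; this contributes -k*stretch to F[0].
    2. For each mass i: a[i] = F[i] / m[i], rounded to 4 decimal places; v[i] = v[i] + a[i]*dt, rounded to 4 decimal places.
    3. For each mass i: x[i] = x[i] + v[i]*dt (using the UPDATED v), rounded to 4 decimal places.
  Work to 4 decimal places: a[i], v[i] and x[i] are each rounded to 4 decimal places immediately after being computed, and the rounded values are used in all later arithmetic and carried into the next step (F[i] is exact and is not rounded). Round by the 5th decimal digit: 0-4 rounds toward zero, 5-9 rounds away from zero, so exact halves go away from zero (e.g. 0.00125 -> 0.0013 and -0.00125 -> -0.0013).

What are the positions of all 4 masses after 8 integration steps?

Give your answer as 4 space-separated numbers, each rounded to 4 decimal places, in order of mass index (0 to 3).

Answer: 5.5335 11.2945 14.9591 21.2987

Derivation:
Step 0: x=[4.0000 9.0000 17.0000 22.0000] v=[0.0000 0.0000 0.0000 0.0000]
Step 1: x=[4.0400 9.1200 16.8800 22.0000] v=[0.4000 1.2000 -1.2000 0.0000]
Step 2: x=[4.1216 9.3472 16.6544 21.9952] v=[0.8160 2.2720 -2.2560 -0.0480]
Step 3: x=[4.2474 9.6577 16.3501 21.9768] v=[1.2576 3.1046 -3.0426 -0.1843]
Step 4: x=[4.4197 10.0194 16.0032 21.9333] v=[1.7228 3.6174 -3.4689 -0.4350]
Step 5: x=[4.6392 10.3965 15.6542 21.8526] v=[2.1948 3.7710 -3.4904 -0.8070]
Step 6: x=[4.9034 10.7536 15.3428 21.7240] v=[2.6420 3.5712 -3.1141 -1.2864]
Step 7: x=[5.2055 11.0603 15.1031 21.5401] v=[3.0207 3.0668 -2.3973 -1.8389]
Step 8: x=[5.5335 11.2945 14.9591 21.2987] v=[3.2804 2.3420 -1.4396 -2.4137]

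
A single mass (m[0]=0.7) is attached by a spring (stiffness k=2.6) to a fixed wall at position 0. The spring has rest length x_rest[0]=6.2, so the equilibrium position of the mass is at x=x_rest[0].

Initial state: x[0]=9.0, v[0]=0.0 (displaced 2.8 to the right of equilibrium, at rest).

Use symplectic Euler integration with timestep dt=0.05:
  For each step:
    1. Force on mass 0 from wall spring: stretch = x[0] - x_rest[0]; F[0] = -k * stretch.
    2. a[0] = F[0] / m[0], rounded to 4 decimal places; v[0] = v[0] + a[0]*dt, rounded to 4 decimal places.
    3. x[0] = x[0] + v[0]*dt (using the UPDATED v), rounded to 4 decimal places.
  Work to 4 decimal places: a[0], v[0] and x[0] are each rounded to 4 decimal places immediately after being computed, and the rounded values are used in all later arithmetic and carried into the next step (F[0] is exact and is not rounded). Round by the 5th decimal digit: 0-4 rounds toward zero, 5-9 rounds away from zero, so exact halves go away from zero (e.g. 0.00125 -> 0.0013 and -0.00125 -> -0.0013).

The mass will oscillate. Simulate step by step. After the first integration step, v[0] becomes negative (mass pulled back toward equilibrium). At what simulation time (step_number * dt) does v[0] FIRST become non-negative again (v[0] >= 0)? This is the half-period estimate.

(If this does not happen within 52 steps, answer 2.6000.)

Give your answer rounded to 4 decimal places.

Step 0: x=[9.0000] v=[0.0000]
Step 1: x=[8.9740] v=[-0.5200]
Step 2: x=[8.9222] v=[-1.0352]
Step 3: x=[8.8452] v=[-1.5408]
Step 4: x=[8.7436] v=[-2.0321]
Step 5: x=[8.6184] v=[-2.5045]
Step 6: x=[8.4707] v=[-2.9536]
Step 7: x=[8.3019] v=[-3.3753]
Step 8: x=[8.1136] v=[-3.7657]
Step 9: x=[7.9075] v=[-4.1211]
Step 10: x=[7.6856] v=[-4.4382]
Step 11: x=[7.4499] v=[-4.7141]
Step 12: x=[7.2026] v=[-4.9462]
Step 13: x=[6.9460] v=[-5.1324]
Step 14: x=[6.6825] v=[-5.2709]
Step 15: x=[6.4145] v=[-5.3605]
Step 16: x=[6.1445] v=[-5.4003]
Step 17: x=[5.8750] v=[-5.3900]
Step 18: x=[5.6085] v=[-5.3296]
Step 19: x=[5.3475] v=[-5.2198]
Step 20: x=[5.0944] v=[-5.0615]
Step 21: x=[4.8516] v=[-4.8562]
Step 22: x=[4.6213] v=[-4.6058]
Step 23: x=[4.4057] v=[-4.3126]
Step 24: x=[4.2067] v=[-3.9794]
Step 25: x=[4.0262] v=[-3.6092]
Step 26: x=[3.8659] v=[-3.2055]
Step 27: x=[3.7273] v=[-2.7720]
Step 28: x=[3.6117] v=[-2.3128]
Step 29: x=[3.5201] v=[-1.8321]
Step 30: x=[3.4534] v=[-1.3344]
Step 31: x=[3.4122] v=[-0.8243]
Step 32: x=[3.3969] v=[-0.3066]
Step 33: x=[3.4076] v=[0.2140]
First v>=0 after going negative at step 33, time=1.6500

Answer: 1.6500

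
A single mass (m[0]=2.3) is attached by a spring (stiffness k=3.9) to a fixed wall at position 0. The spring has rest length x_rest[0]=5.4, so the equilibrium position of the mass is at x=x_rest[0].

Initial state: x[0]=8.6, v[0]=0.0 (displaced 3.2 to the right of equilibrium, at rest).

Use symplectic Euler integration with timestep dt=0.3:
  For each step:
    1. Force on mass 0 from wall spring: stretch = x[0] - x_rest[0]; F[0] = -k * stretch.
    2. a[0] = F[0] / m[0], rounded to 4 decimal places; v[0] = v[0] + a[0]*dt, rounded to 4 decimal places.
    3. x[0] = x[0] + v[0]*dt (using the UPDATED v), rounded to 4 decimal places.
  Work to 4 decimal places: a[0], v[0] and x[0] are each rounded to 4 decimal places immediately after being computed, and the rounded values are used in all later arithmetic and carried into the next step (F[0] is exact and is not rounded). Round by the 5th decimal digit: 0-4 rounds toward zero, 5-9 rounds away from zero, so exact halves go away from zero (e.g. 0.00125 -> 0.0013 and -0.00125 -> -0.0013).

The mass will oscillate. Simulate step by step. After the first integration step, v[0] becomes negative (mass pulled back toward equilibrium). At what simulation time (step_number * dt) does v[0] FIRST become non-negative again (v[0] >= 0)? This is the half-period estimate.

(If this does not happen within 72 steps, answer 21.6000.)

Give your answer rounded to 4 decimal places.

Answer: 2.4000

Derivation:
Step 0: x=[8.6000] v=[0.0000]
Step 1: x=[8.1117] v=[-1.6278]
Step 2: x=[7.2095] v=[-3.0072]
Step 3: x=[6.0312] v=[-3.9277]
Step 4: x=[4.7566] v=[-4.2488]
Step 5: x=[3.5802] v=[-3.9215]
Step 6: x=[2.6815] v=[-2.9958]
Step 7: x=[2.1976] v=[-1.6129]
Step 8: x=[2.2025] v=[0.0162]
First v>=0 after going negative at step 8, time=2.4000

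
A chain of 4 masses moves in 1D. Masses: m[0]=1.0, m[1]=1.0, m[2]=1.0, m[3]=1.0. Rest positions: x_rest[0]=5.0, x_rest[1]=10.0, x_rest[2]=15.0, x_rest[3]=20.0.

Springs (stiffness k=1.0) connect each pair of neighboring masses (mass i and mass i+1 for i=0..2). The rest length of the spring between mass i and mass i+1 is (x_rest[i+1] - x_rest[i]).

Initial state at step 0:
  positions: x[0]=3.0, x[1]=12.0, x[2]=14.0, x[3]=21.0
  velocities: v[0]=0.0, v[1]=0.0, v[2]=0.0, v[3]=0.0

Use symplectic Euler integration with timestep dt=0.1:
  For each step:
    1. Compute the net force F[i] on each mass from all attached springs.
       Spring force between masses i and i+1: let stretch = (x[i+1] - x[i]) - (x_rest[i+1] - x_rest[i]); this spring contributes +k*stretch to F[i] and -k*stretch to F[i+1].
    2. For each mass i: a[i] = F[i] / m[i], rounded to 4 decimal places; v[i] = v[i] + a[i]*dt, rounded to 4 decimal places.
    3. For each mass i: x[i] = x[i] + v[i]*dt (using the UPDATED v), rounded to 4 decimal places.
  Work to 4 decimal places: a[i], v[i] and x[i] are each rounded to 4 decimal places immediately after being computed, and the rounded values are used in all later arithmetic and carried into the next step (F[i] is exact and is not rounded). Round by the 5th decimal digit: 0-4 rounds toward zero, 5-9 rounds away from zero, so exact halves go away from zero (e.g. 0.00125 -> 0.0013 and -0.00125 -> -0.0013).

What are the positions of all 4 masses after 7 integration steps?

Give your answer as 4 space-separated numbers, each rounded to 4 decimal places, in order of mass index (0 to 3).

Step 0: x=[3.0000 12.0000 14.0000 21.0000] v=[0.0000 0.0000 0.0000 0.0000]
Step 1: x=[3.0400 11.9300 14.0500 20.9800] v=[0.4000 -0.7000 0.5000 -0.2000]
Step 2: x=[3.1189 11.7923 14.1481 20.9407] v=[0.7890 -1.3770 0.9810 -0.3930]
Step 3: x=[3.2345 11.5914 14.2906 20.8835] v=[1.1563 -2.0088 1.4247 -0.5723]
Step 4: x=[3.3837 11.3339 14.4720 20.8103] v=[1.4920 -2.5746 1.8141 -0.7316]
Step 5: x=[3.5624 11.0283 14.6854 20.7238] v=[1.7870 -3.0558 2.1341 -0.8654]
Step 6: x=[3.7658 10.6846 14.9226 20.6269] v=[2.0336 -3.4367 2.3722 -0.9692]
Step 7: x=[3.9884 10.3141 15.1745 20.5229] v=[2.2255 -3.7048 2.5188 -1.0396]

Answer: 3.9884 10.3141 15.1745 20.5229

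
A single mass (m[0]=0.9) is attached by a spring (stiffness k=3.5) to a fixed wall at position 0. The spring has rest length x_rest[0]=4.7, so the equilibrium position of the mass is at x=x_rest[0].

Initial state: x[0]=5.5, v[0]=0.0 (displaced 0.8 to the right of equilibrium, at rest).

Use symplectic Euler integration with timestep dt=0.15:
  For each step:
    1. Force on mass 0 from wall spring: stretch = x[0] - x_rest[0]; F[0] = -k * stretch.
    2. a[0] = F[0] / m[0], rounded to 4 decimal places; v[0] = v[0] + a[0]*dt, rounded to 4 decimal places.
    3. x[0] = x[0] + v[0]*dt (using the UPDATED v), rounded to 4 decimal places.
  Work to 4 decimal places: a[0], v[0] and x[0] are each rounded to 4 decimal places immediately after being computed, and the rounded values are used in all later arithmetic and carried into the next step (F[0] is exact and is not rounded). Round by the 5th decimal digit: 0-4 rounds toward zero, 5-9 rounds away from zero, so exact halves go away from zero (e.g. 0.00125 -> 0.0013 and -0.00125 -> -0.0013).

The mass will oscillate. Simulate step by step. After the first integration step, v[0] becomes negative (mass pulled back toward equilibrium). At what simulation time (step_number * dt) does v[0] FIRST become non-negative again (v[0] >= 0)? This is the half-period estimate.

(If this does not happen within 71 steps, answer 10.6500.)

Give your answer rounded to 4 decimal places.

Answer: 1.6500

Derivation:
Step 0: x=[5.5000] v=[0.0000]
Step 1: x=[5.4300] v=[-0.4667]
Step 2: x=[5.2961] v=[-0.8925]
Step 3: x=[5.1101] v=[-1.2402]
Step 4: x=[4.8882] v=[-1.4794]
Step 5: x=[4.6498] v=[-1.5892]
Step 6: x=[4.4158] v=[-1.5599]
Step 7: x=[4.2067] v=[-1.3941]
Step 8: x=[4.0408] v=[-1.1063]
Step 9: x=[3.9325] v=[-0.7218]
Step 10: x=[3.8914] v=[-0.2741]
Step 11: x=[3.9210] v=[0.1976]
First v>=0 after going negative at step 11, time=1.6500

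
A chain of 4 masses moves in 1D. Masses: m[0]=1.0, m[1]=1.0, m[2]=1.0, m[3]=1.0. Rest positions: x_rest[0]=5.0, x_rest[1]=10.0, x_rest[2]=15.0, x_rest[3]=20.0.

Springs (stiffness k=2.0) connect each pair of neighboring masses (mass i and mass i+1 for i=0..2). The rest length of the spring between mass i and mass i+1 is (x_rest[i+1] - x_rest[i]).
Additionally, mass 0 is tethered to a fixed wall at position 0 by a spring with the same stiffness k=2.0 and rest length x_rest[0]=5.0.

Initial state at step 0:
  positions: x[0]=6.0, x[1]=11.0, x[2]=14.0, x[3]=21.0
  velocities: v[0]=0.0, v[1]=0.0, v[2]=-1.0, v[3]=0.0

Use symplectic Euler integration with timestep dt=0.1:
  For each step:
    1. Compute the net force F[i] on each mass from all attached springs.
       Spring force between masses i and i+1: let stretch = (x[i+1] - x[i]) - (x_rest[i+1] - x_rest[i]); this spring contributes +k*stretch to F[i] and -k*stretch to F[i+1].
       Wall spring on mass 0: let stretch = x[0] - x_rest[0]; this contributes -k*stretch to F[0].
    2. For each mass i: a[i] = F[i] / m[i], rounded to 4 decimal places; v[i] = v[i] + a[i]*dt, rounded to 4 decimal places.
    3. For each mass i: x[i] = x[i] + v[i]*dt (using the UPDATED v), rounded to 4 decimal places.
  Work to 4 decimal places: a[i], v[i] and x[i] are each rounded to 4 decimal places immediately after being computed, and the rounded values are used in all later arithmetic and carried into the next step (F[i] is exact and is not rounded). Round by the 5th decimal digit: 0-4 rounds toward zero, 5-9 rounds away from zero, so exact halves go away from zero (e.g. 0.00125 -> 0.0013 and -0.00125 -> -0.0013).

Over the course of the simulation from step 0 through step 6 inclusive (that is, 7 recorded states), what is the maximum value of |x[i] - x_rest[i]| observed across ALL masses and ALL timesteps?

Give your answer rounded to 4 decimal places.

Step 0: x=[6.0000 11.0000 14.0000 21.0000] v=[0.0000 0.0000 -1.0000 0.0000]
Step 1: x=[5.9800 10.9600 13.9800 20.9600] v=[-0.2000 -0.4000 -0.2000 -0.4000]
Step 2: x=[5.9400 10.8808 14.0392 20.8804] v=[-0.4000 -0.7920 0.5920 -0.7960]
Step 3: x=[5.8800 10.7660 14.1721 20.7640] v=[-0.5998 -1.1485 1.3286 -1.1642]
Step 4: x=[5.8001 10.6216 14.3687 20.6157] v=[-0.7986 -1.4445 1.9658 -1.4826]
Step 5: x=[5.7007 10.4557 14.6153 20.4425] v=[-0.9943 -1.6594 2.4658 -1.7320]
Step 6: x=[5.5824 10.2779 14.8952 20.2528] v=[-1.1834 -1.7785 2.7993 -1.8974]
Max displacement = 1.0200

Answer: 1.0200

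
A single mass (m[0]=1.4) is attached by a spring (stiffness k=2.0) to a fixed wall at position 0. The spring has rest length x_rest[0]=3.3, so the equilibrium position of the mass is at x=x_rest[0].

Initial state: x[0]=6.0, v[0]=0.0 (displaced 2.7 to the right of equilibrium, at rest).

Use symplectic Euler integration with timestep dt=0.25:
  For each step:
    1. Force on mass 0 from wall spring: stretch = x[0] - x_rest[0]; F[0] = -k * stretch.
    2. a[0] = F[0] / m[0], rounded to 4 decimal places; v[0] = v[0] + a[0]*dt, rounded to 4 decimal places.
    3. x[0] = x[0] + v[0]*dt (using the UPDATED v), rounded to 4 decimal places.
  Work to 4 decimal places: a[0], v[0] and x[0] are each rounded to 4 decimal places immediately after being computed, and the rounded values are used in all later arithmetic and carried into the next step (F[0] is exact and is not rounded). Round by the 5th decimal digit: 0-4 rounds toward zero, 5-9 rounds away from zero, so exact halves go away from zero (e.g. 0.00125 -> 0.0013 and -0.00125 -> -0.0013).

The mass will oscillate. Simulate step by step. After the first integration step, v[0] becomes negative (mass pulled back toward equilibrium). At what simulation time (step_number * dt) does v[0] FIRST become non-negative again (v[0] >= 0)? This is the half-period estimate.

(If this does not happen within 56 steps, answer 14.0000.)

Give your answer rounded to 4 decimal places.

Answer: 2.7500

Derivation:
Step 0: x=[6.0000] v=[0.0000]
Step 1: x=[5.7589] v=[-0.9643]
Step 2: x=[5.2983] v=[-1.8425]
Step 3: x=[4.6593] v=[-2.5562]
Step 4: x=[3.8989] v=[-3.0417]
Step 5: x=[3.0850] v=[-3.2556]
Step 6: x=[2.2903] v=[-3.1788]
Step 7: x=[1.5858] v=[-2.8182]
Step 8: x=[1.0343] v=[-2.2060]
Step 9: x=[0.6851] v=[-1.3968]
Step 10: x=[0.5694] v=[-0.4629]
Step 11: x=[0.6975] v=[0.5123]
First v>=0 after going negative at step 11, time=2.7500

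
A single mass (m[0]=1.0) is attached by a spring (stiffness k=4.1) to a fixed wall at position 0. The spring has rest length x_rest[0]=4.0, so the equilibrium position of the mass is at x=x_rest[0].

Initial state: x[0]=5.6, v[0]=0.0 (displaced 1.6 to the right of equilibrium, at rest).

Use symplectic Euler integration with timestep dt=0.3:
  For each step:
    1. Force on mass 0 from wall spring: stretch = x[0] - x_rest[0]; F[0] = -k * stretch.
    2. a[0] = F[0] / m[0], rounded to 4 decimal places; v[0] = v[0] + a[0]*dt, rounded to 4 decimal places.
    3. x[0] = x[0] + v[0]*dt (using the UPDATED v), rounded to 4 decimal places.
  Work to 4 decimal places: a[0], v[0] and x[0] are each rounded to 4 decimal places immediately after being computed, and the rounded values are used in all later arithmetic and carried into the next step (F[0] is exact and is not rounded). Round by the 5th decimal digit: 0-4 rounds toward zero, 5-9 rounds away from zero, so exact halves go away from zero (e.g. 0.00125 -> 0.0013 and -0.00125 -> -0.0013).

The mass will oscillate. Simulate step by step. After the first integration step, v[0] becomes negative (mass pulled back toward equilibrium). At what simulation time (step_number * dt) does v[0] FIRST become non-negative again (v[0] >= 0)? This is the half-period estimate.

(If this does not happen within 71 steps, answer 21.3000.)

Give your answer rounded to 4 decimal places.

Step 0: x=[5.6000] v=[0.0000]
Step 1: x=[5.0096] v=[-1.9680]
Step 2: x=[4.0467] v=[-3.2098]
Step 3: x=[3.0665] v=[-3.2673]
Step 4: x=[2.4308] v=[-2.1191]
Step 5: x=[2.3741] v=[-0.1890]
Step 6: x=[2.9174] v=[1.8109]
First v>=0 after going negative at step 6, time=1.8000

Answer: 1.8000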